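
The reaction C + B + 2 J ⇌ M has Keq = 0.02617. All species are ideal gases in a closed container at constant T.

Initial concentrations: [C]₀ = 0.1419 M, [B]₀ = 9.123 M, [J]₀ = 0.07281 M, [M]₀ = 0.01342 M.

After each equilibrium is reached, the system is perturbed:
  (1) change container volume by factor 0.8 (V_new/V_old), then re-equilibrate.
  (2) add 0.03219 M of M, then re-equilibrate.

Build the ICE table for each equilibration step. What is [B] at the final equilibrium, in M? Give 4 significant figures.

Q₀ = 1.955 vs Keq = 0.02617 ⇒ Q>K, reverse
Step 1:
                   C          B          J          M
  init        0.1419      9.123    0.07281    0.01342
  Δ          0.01306    0.01306    0.02611   -0.01306
  eq           0.155      9.136    0.09892 3.6257e-04
  solve Keq expr → x = -0.01306; check Q = 0.02617
Then change container volume by factor 0.8 (V_new/V_old).
Step 2:
                   C          B          J          M
  init        0.1937      11.42     0.1237 4.5321e-04
  Δ       -4.1811e-04 -4.1811e-04 -8.3623e-04 4.1811e-04
  eq          0.1933      11.42     0.1228 8.7132e-04
  solve Keq expr → x = 4.1811e-04; check Q = 0.02617
Then add 0.03219 M of M.
Step 3:
                   C          B          J          M
  init        0.1933      11.42     0.1228    0.03306
  Δ          0.03078    0.03078    0.06156   -0.03078
  eq          0.2241      11.45     0.1844   0.002282
  solve Keq expr → x = -0.03078; check Q = 0.02617

[B]_eq = 11.45 M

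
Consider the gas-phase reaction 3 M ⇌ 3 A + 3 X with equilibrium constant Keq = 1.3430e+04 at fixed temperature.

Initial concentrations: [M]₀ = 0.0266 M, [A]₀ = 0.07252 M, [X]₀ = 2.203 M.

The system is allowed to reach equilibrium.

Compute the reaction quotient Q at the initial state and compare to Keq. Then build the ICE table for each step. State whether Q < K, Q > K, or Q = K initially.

Q₀ = 216.7 vs Keq = 1.3430e+04 ⇒ Q<K, forward
Step 1:
                  M         A         X
  init       0.0266   0.07252     2.203
  Δ        -0.01813   0.01813   0.01813
  eq       0.008471   0.09065     2.221
  solve Keq expr → x = 0.006043; check Q = 1.3430e+04

Q₀ = 216.7; Q < K (proceeds forward)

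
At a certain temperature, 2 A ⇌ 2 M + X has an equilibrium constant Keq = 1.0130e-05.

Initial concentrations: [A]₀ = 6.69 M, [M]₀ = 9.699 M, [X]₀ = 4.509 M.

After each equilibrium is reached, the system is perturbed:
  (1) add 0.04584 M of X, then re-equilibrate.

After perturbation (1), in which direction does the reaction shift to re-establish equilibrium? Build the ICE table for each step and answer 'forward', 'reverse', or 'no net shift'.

Q₀ = 9.477 vs Keq = 1.0130e-05 ⇒ Q>K, reverse
Step 1:
                    A           M           X
  I              6.69       9.699       4.509
  C             9.008      -9.008      -4.504
  E              15.7      0.6914    0.005221
  solve Keq expr → x = -4.504; check Q = 1.0130e-05
Then add 0.04584 M of X.
Step 2:
                    A           M           X
  I              15.7      0.6914     0.05106
  C           0.08825    -0.08825    -0.04412
  E             15.79      0.6032    0.006938
  solve Keq expr → x = -0.04412; check Q = 1.0130e-05

Direction: reverse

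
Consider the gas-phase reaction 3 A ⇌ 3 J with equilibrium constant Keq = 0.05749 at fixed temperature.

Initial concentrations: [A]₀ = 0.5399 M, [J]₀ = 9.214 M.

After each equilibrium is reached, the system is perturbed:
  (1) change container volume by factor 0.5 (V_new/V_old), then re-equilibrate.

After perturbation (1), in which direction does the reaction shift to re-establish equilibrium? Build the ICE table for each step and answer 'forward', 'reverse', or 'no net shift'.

Q₀ = 4971 vs Keq = 0.05749 ⇒ Q>K, reverse
Step 1:
                  A         J
  init       0.5399     9.214
  Δ           6.498    -6.498
  eq          7.038     2.716
  solve Keq expr → x = -2.166; check Q = 0.05749
Then change container volume by factor 0.5 (V_new/V_old).
Step 2:
                  A         J
  init        14.08     5.432
  Δ               0         0
  eq          14.08     5.432
  solve Keq expr → x = 0; check Q = 0.05749

Direction: no net shift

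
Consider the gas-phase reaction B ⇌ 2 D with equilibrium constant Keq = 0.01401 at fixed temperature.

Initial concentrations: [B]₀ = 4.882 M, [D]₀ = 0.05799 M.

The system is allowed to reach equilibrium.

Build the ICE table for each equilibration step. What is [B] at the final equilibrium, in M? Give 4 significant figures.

[B]_eq = 4.782 M

Q₀ = 6.8882e-04 vs Keq = 0.01401 ⇒ Q<K, forward
Step 1:
                   B          D
  I            4.882    0.05799
  C          -0.1004     0.2008
  E            4.782     0.2588
  solve Keq expr → x = 0.1004; check Q = 0.01401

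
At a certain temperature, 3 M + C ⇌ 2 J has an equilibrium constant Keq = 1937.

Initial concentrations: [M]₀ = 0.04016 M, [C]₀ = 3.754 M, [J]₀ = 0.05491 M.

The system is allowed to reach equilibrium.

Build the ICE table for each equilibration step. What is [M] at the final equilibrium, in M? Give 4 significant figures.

[M]_eq = 0.009231 M

Q₀ = 12.4 vs Keq = 1937 ⇒ Q<K, forward
Step 1:
                    M           C           J
  init        0.04016       3.754     0.05491
  Δ          -0.03093    -0.01031     0.02062
  eq         0.009231       3.744     0.07553
  solve Keq expr → x = 0.01031; check Q = 1937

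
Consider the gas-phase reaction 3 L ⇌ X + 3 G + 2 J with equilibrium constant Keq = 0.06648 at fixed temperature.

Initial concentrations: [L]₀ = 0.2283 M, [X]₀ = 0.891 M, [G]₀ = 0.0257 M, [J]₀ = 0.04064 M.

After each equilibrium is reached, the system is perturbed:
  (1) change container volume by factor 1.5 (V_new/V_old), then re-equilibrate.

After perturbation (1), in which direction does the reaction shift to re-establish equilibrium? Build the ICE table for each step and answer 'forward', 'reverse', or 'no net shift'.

Q₀ = 2.0993e-06 vs Keq = 0.06648 ⇒ Q<K, forward
Step 1:
                    L           X           G           J
  Initial      0.2283       0.891      0.0257     0.04064
  Change      -0.1316     0.04388      0.1316     0.08776
  Equil       0.09666      0.9349      0.1573      0.1284
  solve Keq expr → x = 0.04388; check Q = 0.06648
Then change container volume by factor 1.5 (V_new/V_old).
Step 2:
                    L           X           G           J
  Initial     0.06444      0.6233      0.1049      0.0856
  Change      -0.0129      0.0043      0.0129      0.0086
  Equil       0.05154      0.6276      0.1178      0.0942
  solve Keq expr → x = 0.0043; check Q = 0.06648

Direction: forward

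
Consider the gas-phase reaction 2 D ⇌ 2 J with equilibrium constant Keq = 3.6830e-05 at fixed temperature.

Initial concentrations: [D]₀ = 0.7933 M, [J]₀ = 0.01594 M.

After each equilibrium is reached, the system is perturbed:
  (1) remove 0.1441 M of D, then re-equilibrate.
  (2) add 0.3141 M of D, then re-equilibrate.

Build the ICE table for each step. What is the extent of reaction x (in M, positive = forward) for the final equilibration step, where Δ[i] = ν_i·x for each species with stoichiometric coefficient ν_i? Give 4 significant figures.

Q₀ = 4.0374e-04 vs Keq = 3.6830e-05 ⇒ Q>K, reverse
Step 1:
                    D           J
  I            0.7933     0.01594
  C           0.01106    -0.01106
  E            0.8044    0.004881
  solve Keq expr → x = -0.005529; check Q = 3.6830e-05
Then remove 0.1441 M of D.
Step 2:
                    D           J
  I            0.6603    0.004881
  C        8.6923e-04 -8.6923e-04
  E            0.6611    0.004012
  solve Keq expr → x = -4.3462e-04; check Q = 3.6830e-05
Then add 0.3141 M of D.
Step 3:
                    D           J
  I            0.9752    0.004012
  C         -0.001895    0.001895
  E            0.9733    0.005907
  solve Keq expr → x = 9.4735e-04; check Q = 3.6830e-05

x = 9.4735e-04 M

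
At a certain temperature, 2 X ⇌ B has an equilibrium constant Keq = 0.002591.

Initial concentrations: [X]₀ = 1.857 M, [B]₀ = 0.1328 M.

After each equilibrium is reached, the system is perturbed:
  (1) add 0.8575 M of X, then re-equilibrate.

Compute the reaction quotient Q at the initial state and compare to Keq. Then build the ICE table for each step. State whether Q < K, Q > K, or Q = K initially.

Q₀ = 0.03851 vs Keq = 0.002591 ⇒ Q>K, reverse
Step 1:
                  X         B
  Initial     1.857    0.1328
  Change     0.2428   -0.1214
  Equil         2.1   0.01142
  solve Keq expr → x = -0.1214; check Q = 0.002591
Then add 0.8575 M of X.
Step 2:
                  X         B
  Initial     2.957   0.01142
  Change   -0.02181    0.0109
  Equil       2.935   0.02233
  solve Keq expr → x = 0.0109; check Q = 0.002591

Q₀ = 0.03851; Q > K (proceeds reverse)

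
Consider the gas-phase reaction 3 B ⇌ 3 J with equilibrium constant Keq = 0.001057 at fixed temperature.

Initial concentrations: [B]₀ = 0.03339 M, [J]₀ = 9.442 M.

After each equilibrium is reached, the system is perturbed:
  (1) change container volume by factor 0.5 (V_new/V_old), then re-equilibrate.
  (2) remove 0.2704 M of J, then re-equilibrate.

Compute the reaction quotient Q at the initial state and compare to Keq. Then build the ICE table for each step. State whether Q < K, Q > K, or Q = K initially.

Q₀ = 2.2612e+07; Q > K (proceeds reverse)

Q₀ = 2.2612e+07 vs Keq = 0.001057 ⇒ Q>K, reverse
Step 1:
                   B          J
  init       0.03339      9.442
  Δ            8.566     -8.566
  eq           8.599      0.876
  solve Keq expr → x = -2.855; check Q = 0.001057
Then change container volume by factor 0.5 (V_new/V_old).
Step 2:
                   B          J
  init          17.2      1.752
  Δ                0          0
  eq            17.2      1.752
  solve Keq expr → x = 0; check Q = 0.001057
Then remove 0.2704 M of J.
Step 3:
                   B          J
  init          17.2      1.482
  Δ          -0.2454     0.2454
  eq           16.95      1.727
  solve Keq expr → x = 0.0818; check Q = 0.001057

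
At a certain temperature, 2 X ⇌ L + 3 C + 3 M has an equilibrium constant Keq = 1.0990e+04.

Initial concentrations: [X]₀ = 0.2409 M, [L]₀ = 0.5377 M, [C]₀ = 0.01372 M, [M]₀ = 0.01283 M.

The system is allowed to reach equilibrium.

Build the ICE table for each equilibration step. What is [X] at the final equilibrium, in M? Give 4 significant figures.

[X]_eq = 4.0483e-04 M

Q₀ = 5.0537e-11 vs Keq = 1.0990e+04 ⇒ Q<K, forward
Step 1:
                    X           L           C           M
  I            0.2409      0.5377     0.01372     0.01283
  C           -0.2405      0.1202      0.3607      0.3607
  E        4.0483e-04      0.6579      0.3745      0.3736
  solve Keq expr → x = 0.1202; check Q = 1.0990e+04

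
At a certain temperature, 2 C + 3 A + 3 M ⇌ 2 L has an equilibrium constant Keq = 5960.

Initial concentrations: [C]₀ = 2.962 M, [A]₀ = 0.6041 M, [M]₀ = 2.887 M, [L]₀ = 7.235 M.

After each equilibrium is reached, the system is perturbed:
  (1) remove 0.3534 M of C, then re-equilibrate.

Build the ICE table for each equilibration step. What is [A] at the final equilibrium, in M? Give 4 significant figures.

[A]_eq = 0.0533 M

Q₀ = 1.125 vs Keq = 5960 ⇒ Q<K, forward
Step 1:
                   C          A          M          L
  Initial      2.962     0.6041      2.887      7.235
  Change     -0.3704    -0.5556    -0.5556     0.3704
  Equil        2.592    0.04849      2.331      7.605
  solve Keq expr → x = 0.1852; check Q = 5960
Then remove 0.3534 M of C.
Step 2:
                   C          A          M          L
  Initial      2.238    0.04849      2.331      7.605
  Change    0.003202   0.004803   0.004803  -0.003202
  Equil        2.241     0.0533      2.336      7.602
  solve Keq expr → x = -0.001601; check Q = 5960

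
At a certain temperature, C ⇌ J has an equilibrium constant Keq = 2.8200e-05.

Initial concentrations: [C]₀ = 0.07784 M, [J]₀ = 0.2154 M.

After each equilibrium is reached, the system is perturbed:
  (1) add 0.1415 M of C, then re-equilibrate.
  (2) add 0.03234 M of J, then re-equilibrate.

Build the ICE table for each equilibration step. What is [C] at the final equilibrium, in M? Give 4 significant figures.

Q₀ = 2.767 vs Keq = 2.8200e-05 ⇒ Q>K, reverse
Step 1:
                  C         J
  init      0.07784    0.2154
  Δ          0.2154   -0.2154
  eq         0.2932 8.2691e-06
  solve Keq expr → x = -0.2154; check Q = 2.8200e-05
Then add 0.1415 M of C.
Step 2:
                  C         J
  init       0.4347 8.2691e-06
  Δ       -3.9902e-06 3.9902e-06
  eq         0.4347 1.2259e-05
  solve Keq expr → x = 3.9902e-06; check Q = 2.8200e-05
Then add 0.03234 M of J.
Step 3:
                  C         J
  init       0.4347   0.03235
  Δ         0.03234  -0.03234
  eq         0.4671 1.3171e-05
  solve Keq expr → x = -0.03234; check Q = 2.8200e-05

[C]_eq = 0.4671 M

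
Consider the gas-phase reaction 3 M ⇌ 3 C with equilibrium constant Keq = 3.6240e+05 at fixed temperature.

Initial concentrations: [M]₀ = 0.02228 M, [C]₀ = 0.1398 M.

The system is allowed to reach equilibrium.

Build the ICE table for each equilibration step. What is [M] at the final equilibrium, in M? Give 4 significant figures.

[M]_eq = 0.002242 M

Q₀ = 247 vs Keq = 3.6240e+05 ⇒ Q<K, forward
Step 1:
                    M           C
  init        0.02228      0.1398
  Δ          -0.02004     0.02004
  eq         0.002242      0.1598
  solve Keq expr → x = 0.006679; check Q = 3.6240e+05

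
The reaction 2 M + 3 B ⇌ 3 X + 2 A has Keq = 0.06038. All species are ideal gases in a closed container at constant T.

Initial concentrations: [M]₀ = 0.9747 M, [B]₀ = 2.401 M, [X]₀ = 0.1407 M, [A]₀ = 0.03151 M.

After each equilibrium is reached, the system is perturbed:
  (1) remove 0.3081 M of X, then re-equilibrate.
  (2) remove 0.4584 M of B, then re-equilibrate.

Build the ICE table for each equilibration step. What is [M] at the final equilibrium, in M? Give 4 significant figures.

[M]_eq = 0.5193 M

Q₀ = 2.1031e-07 vs Keq = 0.06038 ⇒ Q<K, forward
Step 1:
                  M         B         X         A
  I          0.9747     2.401    0.1407   0.03151
  C         -0.4261   -0.6392    0.6392    0.4261
  E          0.5486     1.762    0.7799    0.4577
  solve Keq expr → x = 0.2131; check Q = 0.06038
Then remove 0.3081 M of X.
Step 2:
                  M         B         X         A
  I          0.5486     1.762    0.4718    0.4577
  C        -0.07885   -0.1183    0.1183   0.07885
  E          0.4697     1.644    0.5901    0.5365
  solve Keq expr → x = 0.03942; check Q = 0.06038
Then remove 0.4584 M of B.
Step 3:
                  M         B         X         A
  I          0.4697     1.185    0.5901    0.5365
  C         0.04956   0.07434  -0.07434  -0.04956
  E          0.5193     1.259    0.5157    0.4869
  solve Keq expr → x = -0.02478; check Q = 0.06038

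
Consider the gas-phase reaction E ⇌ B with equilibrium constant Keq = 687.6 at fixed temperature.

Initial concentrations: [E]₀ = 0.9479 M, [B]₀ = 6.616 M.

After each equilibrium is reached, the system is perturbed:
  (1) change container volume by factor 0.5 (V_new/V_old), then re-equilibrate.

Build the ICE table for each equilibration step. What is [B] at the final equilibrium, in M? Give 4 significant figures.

[B]_eq = 15.11 M

Q₀ = 6.98 vs Keq = 687.6 ⇒ Q<K, forward
Step 1:
                    E           B
  init         0.9479       6.616
  Δ           -0.9369      0.9369
  eq          0.01098       7.553
  solve Keq expr → x = 0.9369; check Q = 687.6
Then change container volume by factor 0.5 (V_new/V_old).
Step 2:
                    E           B
  init        0.02197       15.11
  Δ                 0           0
  eq          0.02197       15.11
  solve Keq expr → x = 0; check Q = 687.6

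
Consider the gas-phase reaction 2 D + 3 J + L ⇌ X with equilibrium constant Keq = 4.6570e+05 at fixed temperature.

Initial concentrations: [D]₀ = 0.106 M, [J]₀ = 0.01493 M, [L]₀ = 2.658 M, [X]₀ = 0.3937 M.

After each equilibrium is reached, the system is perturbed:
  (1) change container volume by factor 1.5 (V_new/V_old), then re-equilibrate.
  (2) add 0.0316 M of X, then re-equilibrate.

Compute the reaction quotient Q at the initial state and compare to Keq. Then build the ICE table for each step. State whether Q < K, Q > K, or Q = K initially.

Q₀ = 3.9611e+06 vs Keq = 4.6570e+05 ⇒ Q>K, reverse
Step 1:
                  D         J         L         X
  Initial     0.106   0.01493     2.658    0.3937
  Change   0.009183   0.01378  0.004592 -0.004592
  Equil      0.1152   0.02871     2.663    0.3891
  solve Keq expr → x = -0.004592; check Q = 4.6570e+05
Then change container volume by factor 1.5 (V_new/V_old).
Step 2:
                  D         J         L         X
  Initial   0.07679   0.01914     1.775    0.2594
  Change    0.01015   0.01523  0.005076 -0.005076
  Equil     0.08694   0.03437      1.78    0.2543
  solve Keq expr → x = -0.005076; check Q = 4.6570e+05
Then add 0.0316 M of X.
Step 3:
                  D         J         L         X
  Initial   0.08694   0.03437      1.78    0.2859
  Change  7.6173e-04  0.001143 3.8086e-04 -3.8086e-04
  Equil      0.0877   0.03551     1.781    0.2855
  solve Keq expr → x = -3.8086e-04; check Q = 4.6570e+05

Q₀ = 3.9611e+06; Q > K (proceeds reverse)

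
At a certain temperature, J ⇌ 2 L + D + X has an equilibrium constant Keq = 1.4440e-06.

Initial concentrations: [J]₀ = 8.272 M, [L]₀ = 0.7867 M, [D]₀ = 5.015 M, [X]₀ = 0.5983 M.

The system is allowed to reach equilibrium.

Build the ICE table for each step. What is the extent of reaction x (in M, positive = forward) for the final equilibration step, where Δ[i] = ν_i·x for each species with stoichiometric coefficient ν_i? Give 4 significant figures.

Q₀ = 0.2245 vs Keq = 1.4440e-06 ⇒ Q>K, reverse
Step 1:
                    J           L           D           X
  Initial       8.272      0.7867       5.015      0.5983
  Change       0.3915     -0.7831     -0.3915     -0.3915
  Equil         8.664    0.003618       4.623      0.2068
  solve Keq expr → x = -0.3915; check Q = 1.4440e-06

x = -0.3915 M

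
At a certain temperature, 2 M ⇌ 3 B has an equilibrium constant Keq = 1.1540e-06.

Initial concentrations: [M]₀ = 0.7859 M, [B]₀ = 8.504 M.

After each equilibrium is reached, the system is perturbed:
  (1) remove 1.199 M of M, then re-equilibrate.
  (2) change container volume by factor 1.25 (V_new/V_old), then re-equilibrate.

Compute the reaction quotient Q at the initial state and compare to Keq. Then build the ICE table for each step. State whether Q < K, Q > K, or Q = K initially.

Q₀ = 995.7 vs Keq = 1.1540e-06 ⇒ Q>K, reverse
Step 1:
                   M          B
  init        0.7859      8.504
  Δ            5.645     -8.468
  eq           6.431    0.03627
  solve Keq expr → x = -2.823; check Q = 1.1540e-06
Then remove 1.199 M of M.
Step 2:
                   M          B
  init         5.232    0.03627
  Δ         0.003099  -0.004649
  eq           5.235    0.03162
  solve Keq expr → x = -0.00155; check Q = 1.1540e-06
Then change container volume by factor 1.25 (V_new/V_old).
Step 3:
                   M          B
  init         4.188     0.0253
  Δ        -0.001299   0.001948
  eq           4.187    0.02725
  solve Keq expr → x = 6.4931e-04; check Q = 1.1540e-06

Q₀ = 995.7; Q > K (proceeds reverse)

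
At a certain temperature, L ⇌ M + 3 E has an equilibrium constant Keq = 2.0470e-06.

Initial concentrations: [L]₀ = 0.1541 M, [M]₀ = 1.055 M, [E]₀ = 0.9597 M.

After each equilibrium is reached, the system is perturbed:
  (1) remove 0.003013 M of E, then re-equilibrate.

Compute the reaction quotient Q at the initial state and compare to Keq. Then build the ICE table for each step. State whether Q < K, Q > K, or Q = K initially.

Q₀ = 6.051 vs Keq = 2.0470e-06 ⇒ Q>K, reverse
Step 1:
                  L         M         E
  Initial    0.1541     1.055    0.9597
  Change     0.3163   -0.3163   -0.9488
  Equil      0.4704    0.7387   0.01092
  solve Keq expr → x = -0.3163; check Q = 2.0470e-06
Then remove 0.003013 M of E.
Step 2:
                  L         M         E
  Initial    0.4704    0.7387   0.00791
  Change     -0.001     0.001     0.003
  Equil      0.4694    0.7397   0.01091
  solve Keq expr → x = 0.001; check Q = 2.0470e-06

Q₀ = 6.051; Q > K (proceeds reverse)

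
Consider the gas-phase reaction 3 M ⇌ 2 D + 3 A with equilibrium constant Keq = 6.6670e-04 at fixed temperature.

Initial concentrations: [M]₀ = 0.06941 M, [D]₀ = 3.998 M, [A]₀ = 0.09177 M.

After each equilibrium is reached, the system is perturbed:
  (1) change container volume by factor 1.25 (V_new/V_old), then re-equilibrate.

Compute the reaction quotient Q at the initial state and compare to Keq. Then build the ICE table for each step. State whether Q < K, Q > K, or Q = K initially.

Q₀ = 36.94 vs Keq = 6.6670e-04 ⇒ Q>K, reverse
Step 1:
                  M         D         A
  I         0.06941     3.998   0.09177
  C         0.08632  -0.05754  -0.08632
  E          0.1557      3.94  0.005453
  solve Keq expr → x = -0.02877; check Q = 6.6670e-04
Then change container volume by factor 1.25 (V_new/V_old).
Step 2:
                  M         D         A
  I          0.1246     3.152  0.004362
  C       -6.7195e-04 4.4797e-04 6.7195e-04
  E          0.1239     3.153  0.005034
  solve Keq expr → x = 2.2398e-04; check Q = 6.6670e-04

Q₀ = 36.94; Q > K (proceeds reverse)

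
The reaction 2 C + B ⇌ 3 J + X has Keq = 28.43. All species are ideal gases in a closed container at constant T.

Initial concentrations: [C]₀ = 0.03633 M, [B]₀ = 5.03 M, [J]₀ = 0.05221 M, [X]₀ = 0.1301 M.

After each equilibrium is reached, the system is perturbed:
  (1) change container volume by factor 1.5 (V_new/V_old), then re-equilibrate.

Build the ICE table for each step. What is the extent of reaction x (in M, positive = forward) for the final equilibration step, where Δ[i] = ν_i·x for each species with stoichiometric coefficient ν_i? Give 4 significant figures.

x = 6.5700e-05 M

Q₀ = 0.002789 vs Keq = 28.43 ⇒ Q<K, forward
Step 1:
                    C           B           J           X
  Initial     0.03633        5.03     0.05221      0.1301
  Change     -0.03523    -0.01762     0.05285     0.01762
  Equil      0.001096       5.012      0.1051      0.1477
  solve Keq expr → x = 0.01762; check Q = 28.43
Then change container volume by factor 1.5 (V_new/V_old).
Step 2:
                    C           B           J           X
  Initial  7.3092e-04       3.342     0.07004     0.09848
  Change  -1.3140e-04 -6.5700e-05  1.9710e-04  6.5700e-05
  Equil    5.9952e-04       3.342     0.07024     0.09854
  solve Keq expr → x = 6.5700e-05; check Q = 28.43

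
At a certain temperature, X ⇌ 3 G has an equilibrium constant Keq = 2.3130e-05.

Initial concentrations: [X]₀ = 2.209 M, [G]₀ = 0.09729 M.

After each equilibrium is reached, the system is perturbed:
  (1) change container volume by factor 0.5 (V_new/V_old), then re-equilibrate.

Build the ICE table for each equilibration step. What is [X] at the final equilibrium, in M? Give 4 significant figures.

Q₀ = 4.1688e-04 vs Keq = 2.3130e-05 ⇒ Q>K, reverse
Step 1:
                   X          G
  I            2.209    0.09729
  C          0.02002   -0.06007
  E            2.229    0.03722
  solve Keq expr → x = -0.02002; check Q = 2.3130e-05
Then change container volume by factor 0.5 (V_new/V_old).
Step 2:
                   X          G
  I            4.458    0.07444
  C         0.009171   -0.02751
  E            4.467    0.04692
  solve Keq expr → x = -0.009171; check Q = 2.3130e-05

[X]_eq = 4.467 M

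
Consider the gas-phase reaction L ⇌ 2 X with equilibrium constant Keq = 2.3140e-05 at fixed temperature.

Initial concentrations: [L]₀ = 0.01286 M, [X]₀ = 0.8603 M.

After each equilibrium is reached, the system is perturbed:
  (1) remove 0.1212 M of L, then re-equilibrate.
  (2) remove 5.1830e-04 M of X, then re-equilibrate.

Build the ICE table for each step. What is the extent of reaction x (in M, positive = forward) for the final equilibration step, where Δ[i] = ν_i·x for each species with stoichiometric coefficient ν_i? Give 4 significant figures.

x = 2.5860e-04 M

Q₀ = 57.55 vs Keq = 2.3140e-05 ⇒ Q>K, reverse
Step 1:
                    L           X
  Initial     0.01286      0.8603
  Change       0.4286     -0.8571
  Equil        0.4414    0.003196
  solve Keq expr → x = -0.4286; check Q = 2.3140e-05
Then remove 0.1212 M of L.
Step 2:
                    L           X
  Initial      0.3202    0.003196
  Change   2.3645e-04 -4.7290e-04
  Equil        0.3204    0.002723
  solve Keq expr → x = -2.3645e-04; check Q = 2.3140e-05
Then remove 5.1830e-04 M of X.
Step 3:
                    L           X
  Initial      0.3204    0.002205
  Change  -2.5860e-04  5.1720e-04
  Equil        0.3202    0.002722
  solve Keq expr → x = 2.5860e-04; check Q = 2.3140e-05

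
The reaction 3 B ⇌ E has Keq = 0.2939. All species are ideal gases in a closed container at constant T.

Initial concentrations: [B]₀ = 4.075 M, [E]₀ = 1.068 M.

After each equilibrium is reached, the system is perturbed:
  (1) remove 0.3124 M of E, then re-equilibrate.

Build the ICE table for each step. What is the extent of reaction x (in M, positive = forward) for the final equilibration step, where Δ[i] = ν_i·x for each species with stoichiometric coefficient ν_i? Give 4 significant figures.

x = 0.03313 M

Q₀ = 0.01578 vs Keq = 0.2939 ⇒ Q<K, forward
Step 1:
                    B           E
  I             4.075       1.068
  C             -2.24      0.7468
  E             1.835       1.815
  solve Keq expr → x = 0.7468; check Q = 0.2939
Then remove 0.3124 M of E.
Step 2:
                    B           E
  I             1.835       1.502
  C          -0.09939     0.03313
  E             1.735       1.536
  solve Keq expr → x = 0.03313; check Q = 0.2939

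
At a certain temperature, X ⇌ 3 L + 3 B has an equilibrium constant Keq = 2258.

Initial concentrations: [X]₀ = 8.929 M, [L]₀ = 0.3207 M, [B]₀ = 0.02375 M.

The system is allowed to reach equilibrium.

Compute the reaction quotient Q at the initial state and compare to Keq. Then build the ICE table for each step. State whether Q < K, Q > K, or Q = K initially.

Q₀ = 4.9486e-08 vs Keq = 2258 ⇒ Q<K, forward
Step 1:
                    X           L           B
  I             8.929      0.3207     0.02375
  C            -1.625       4.875       4.875
  E             7.304       5.196       4.899
  solve Keq expr → x = 1.625; check Q = 2258

Q₀ = 4.9486e-08; Q < K (proceeds forward)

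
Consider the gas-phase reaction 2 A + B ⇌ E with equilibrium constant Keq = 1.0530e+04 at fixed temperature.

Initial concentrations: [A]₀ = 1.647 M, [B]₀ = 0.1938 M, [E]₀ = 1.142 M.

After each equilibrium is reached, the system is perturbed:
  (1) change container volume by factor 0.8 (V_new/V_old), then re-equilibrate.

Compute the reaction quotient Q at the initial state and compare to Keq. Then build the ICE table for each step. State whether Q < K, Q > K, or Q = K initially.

Q₀ = 2.172; Q < K (proceeds forward)

Q₀ = 2.172 vs Keq = 1.0530e+04 ⇒ Q<K, forward
Step 1:
                    A           B           E
  init          1.647      0.1938       1.142
  Δ           -0.3874     -0.1937      0.1937
  eq             1.26  7.9956e-05       1.336
  solve Keq expr → x = 0.1937; check Q = 1.0530e+04
Then change container volume by factor 0.8 (V_new/V_old).
Step 2:
                    A           B           E
  init          1.574  9.9945e-05        1.67
  Δ       -7.1946e-05 -3.5973e-05  3.5973e-05
  eq            1.574  6.3972e-05        1.67
  solve Keq expr → x = 3.5973e-05; check Q = 1.0530e+04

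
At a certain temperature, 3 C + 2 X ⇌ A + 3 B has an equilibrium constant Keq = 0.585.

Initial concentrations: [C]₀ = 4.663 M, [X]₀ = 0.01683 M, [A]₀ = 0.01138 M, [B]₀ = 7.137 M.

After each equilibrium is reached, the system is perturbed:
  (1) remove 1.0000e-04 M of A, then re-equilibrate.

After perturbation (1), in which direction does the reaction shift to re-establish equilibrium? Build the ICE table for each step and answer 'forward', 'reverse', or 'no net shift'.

Direction: forward

Q₀ = 144.1 vs Keq = 0.585 ⇒ Q>K, reverse
Step 1:
                   C          X          A          B
  I            4.663    0.01683    0.01138      7.137
  C          0.03337    0.02224   -0.01112   -0.03337
  E            4.696    0.03907 2.5809e-04      7.104
  solve Keq expr → x = -0.01112; check Q = 0.585
Then remove 1.0000e-04 M of A.
Step 2:
                   C          X          A          B
  I            4.696    0.03907 1.5809e-04      7.104
  C       -2.9207e-04 -1.9471e-04 9.7355e-05 2.9207e-04
  E            4.696    0.03888 2.5545e-04      7.104
  solve Keq expr → x = 9.7355e-05; check Q = 0.585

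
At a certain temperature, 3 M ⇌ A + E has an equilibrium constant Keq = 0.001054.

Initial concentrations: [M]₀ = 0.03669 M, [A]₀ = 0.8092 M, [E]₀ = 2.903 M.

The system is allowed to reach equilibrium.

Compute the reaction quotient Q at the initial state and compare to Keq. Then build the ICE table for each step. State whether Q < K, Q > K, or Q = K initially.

Q₀ = 4.7562e+04 vs Keq = 0.001054 ⇒ Q>K, reverse
Step 1:
                    M           A           E
  I           0.03669      0.8092       2.903
  C             2.406     -0.8019     -0.8019
  E             2.442    0.007308       2.101
  solve Keq expr → x = -0.8019; check Q = 0.001054

Q₀ = 4.7562e+04; Q > K (proceeds reverse)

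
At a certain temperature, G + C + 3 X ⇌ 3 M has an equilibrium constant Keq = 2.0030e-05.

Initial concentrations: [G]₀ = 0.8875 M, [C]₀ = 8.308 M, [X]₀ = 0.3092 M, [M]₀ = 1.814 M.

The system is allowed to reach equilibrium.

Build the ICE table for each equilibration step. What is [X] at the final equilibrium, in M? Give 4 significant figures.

Q₀ = 27.39 vs Keq = 2.0030e-05 ⇒ Q>K, reverse
Step 1:
                  G         C         X         M
  Initial    0.8875     8.308    0.3092     1.814
  Change     0.5623    0.5623     1.687    -1.687
  Equil        1.45      8.87     1.996     0.127
  solve Keq expr → x = -0.5623; check Q = 2.0030e-05

[X]_eq = 1.996 M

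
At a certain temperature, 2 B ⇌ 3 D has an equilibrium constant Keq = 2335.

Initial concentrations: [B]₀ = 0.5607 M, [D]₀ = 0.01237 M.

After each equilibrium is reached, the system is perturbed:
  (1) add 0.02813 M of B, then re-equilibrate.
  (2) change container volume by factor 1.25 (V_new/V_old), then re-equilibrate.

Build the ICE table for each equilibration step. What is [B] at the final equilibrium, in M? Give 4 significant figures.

[B]_eq = 0.01208 M

Q₀ = 6.0207e-06 vs Keq = 2335 ⇒ Q<K, forward
Step 1:
                    B           D
  init         0.5607     0.01237
  Δ           -0.5451      0.8176
  eq          0.01565      0.8299
  solve Keq expr → x = 0.2725; check Q = 2335
Then add 0.02813 M of B.
Step 2:
                    B           D
  init        0.04378      0.8299
  Δ          -0.02697     0.04046
  eq          0.01681      0.8704
  solve Keq expr → x = 0.01349; check Q = 2335
Then change container volume by factor 1.25 (V_new/V_old).
Step 3:
                    B           D
  init        0.01344      0.6963
  Δ         -0.001366    0.002049
  eq          0.01208      0.6984
  solve Keq expr → x = 6.8310e-04; check Q = 2335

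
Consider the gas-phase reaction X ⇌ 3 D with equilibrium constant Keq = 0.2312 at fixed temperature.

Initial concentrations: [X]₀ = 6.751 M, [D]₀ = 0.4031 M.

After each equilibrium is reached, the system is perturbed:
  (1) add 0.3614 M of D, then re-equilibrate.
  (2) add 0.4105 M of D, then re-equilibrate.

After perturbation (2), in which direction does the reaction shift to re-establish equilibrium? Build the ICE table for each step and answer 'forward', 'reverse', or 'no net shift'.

Q₀ = 0.009702 vs Keq = 0.2312 ⇒ Q<K, forward
Step 1:
                   X          D
  init         6.751     0.4031
  Δ          -0.2475     0.7425
  eq           6.503      1.146
  solve Keq expr → x = 0.2475; check Q = 0.2312
Then add 0.3614 M of D.
Step 2:
                   X          D
  init         6.503      1.507
  Δ           0.1182    -0.3545
  eq           6.622      1.153
  solve Keq expr → x = -0.1182; check Q = 0.2312
Then add 0.4105 M of D.
Step 3:
                   X          D
  init         6.622      1.563
  Δ           0.1343    -0.4028
  eq           6.756       1.16
  solve Keq expr → x = -0.1343; check Q = 0.2312

Direction: reverse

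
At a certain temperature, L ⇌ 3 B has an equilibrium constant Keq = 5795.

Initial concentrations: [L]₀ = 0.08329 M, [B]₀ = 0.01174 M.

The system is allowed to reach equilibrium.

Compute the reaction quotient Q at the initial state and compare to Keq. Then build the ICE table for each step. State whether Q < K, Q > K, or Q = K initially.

Q₀ = 1.9427e-05; Q < K (proceeds forward)

Q₀ = 1.9427e-05 vs Keq = 5795 ⇒ Q<K, forward
Step 1:
                    L           B
  Initial     0.08329     0.01174
  Change     -0.08329      0.2499
  Equil    3.0893e-06      0.2616
  solve Keq expr → x = 0.08329; check Q = 5795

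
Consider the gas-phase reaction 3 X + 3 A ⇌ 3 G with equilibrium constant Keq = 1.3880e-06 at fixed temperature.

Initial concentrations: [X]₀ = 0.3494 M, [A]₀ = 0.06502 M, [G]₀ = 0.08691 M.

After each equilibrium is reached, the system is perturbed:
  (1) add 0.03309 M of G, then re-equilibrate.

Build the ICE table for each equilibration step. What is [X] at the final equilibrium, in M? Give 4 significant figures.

[X]_eq = 0.4684 M

Q₀ = 55.99 vs Keq = 1.3880e-06 ⇒ Q>K, reverse
Step 1:
                    X           A           G
  I            0.3494     0.06502     0.08691
  C           0.08618     0.08618    -0.08618
  E            0.4356      0.1512  7.3462e-04
  solve Keq expr → x = -0.02873; check Q = 1.3880e-06
Then add 0.03309 M of G.
Step 2:
                    X           A           G
  I            0.4356      0.1512     0.03382
  C           0.03286     0.03286    -0.03286
  E            0.4684      0.1841  9.6177e-04
  solve Keq expr → x = -0.01095; check Q = 1.3880e-06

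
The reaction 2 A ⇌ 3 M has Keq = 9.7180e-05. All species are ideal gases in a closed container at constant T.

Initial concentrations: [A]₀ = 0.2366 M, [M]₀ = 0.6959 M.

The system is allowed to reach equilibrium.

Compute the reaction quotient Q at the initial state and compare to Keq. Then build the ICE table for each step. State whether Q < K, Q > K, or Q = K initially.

Q₀ = 6.02; Q > K (proceeds reverse)

Q₀ = 6.02 vs Keq = 9.7180e-05 ⇒ Q>K, reverse
Step 1:
                    A           M
  init         0.2366      0.6959
  Δ            0.4403     -0.6605
  eq           0.6769     0.03544
  solve Keq expr → x = -0.2202; check Q = 9.7180e-05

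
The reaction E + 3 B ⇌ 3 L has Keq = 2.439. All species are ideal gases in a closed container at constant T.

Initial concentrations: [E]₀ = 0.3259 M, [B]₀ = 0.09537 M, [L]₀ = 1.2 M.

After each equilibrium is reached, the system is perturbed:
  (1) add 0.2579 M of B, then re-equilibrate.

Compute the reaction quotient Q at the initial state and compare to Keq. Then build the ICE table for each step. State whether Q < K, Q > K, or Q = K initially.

Q₀ = 6113; Q > K (proceeds reverse)

Q₀ = 6113 vs Keq = 2.439 ⇒ Q>K, reverse
Step 1:
                    E           B           L
  I            0.3259     0.09537         1.2
  C            0.1768      0.5303     -0.5303
  E            0.5027      0.6257      0.6697
  solve Keq expr → x = -0.1768; check Q = 2.439
Then add 0.2579 M of B.
Step 2:
                    E           B           L
  I            0.5027      0.8836      0.6697
  C          -0.04079     -0.1224      0.1224
  E            0.4619      0.7612      0.7921
  solve Keq expr → x = 0.04079; check Q = 2.439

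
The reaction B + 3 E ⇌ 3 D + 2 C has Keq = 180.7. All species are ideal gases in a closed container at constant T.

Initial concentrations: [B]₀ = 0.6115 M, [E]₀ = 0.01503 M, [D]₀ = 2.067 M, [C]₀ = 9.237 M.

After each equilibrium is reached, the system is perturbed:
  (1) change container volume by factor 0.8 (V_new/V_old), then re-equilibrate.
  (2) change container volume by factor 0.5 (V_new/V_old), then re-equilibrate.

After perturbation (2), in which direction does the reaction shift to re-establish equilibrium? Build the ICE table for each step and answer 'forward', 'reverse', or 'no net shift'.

Direction: reverse

Q₀ = 3.6292e+08 vs Keq = 180.7 ⇒ Q>K, reverse
Step 1:
                    B           E           D           C
  init         0.6115     0.01503       2.067       9.237
  Δ            0.2967      0.8902     -0.8902     -0.5935
  eq           0.9082      0.9053       1.177       8.644
  solve Keq expr → x = -0.2967; check Q = 180.7
Then change container volume by factor 0.8 (V_new/V_old).
Step 2:
                    B           E           D           C
  init          1.135       1.132       1.471        10.8
  Δ           0.01462     0.04387    -0.04387    -0.02924
  eq             1.15       1.175       1.427       10.78
  solve Keq expr → x = -0.01462; check Q = 180.7
Then change container volume by factor 0.5 (V_new/V_old).
Step 3:
                    B           E           D           C
  init            2.3       2.351       2.854       21.55
  Δ           0.09182      0.2755     -0.2755     -0.1836
  eq            2.392       2.626       2.579       21.37
  solve Keq expr → x = -0.09182; check Q = 180.7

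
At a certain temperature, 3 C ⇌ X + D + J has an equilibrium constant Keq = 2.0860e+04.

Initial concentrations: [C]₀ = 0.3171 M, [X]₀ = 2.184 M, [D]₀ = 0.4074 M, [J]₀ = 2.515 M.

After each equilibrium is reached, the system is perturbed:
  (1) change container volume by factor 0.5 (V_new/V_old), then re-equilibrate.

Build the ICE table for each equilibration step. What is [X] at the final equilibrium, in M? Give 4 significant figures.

Q₀ = 70.18 vs Keq = 2.0860e+04 ⇒ Q<K, forward
Step 1:
                  C         X         D         J
  I          0.3171     2.184    0.4074     2.515
  C         -0.2651   0.08837   0.08837   0.08837
  E           0.052     2.272    0.4958     2.603
  solve Keq expr → x = 0.08837; check Q = 2.0860e+04
Then change container volume by factor 0.5 (V_new/V_old).
Step 2:
                  C         X         D         J
  I           0.104     4.545    0.9915     5.207
  C               0         0         0         0
  E           0.104     4.545    0.9915     5.207
  solve Keq expr → x = 0; check Q = 2.0860e+04

[X]_eq = 4.545 M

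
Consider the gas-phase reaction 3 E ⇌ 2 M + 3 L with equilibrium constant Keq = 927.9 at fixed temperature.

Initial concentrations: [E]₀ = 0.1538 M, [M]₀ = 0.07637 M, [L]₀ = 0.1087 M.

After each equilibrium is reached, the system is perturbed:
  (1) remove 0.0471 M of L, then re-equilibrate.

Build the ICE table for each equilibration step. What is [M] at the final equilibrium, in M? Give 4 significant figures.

Q₀ = 0.002059 vs Keq = 927.9 ⇒ Q<K, forward
Step 1:
                    E           M           L
  I            0.1538     0.07637      0.1087
  C           -0.1457     0.09712      0.1457
  E          0.008113      0.1735      0.2544
  solve Keq expr → x = 0.04856; check Q = 927.9
Then remove 0.0471 M of L.
Step 2:
                    E           M           L
  I          0.008113      0.1735      0.2073
  C         -0.001432  9.5471e-04    0.001432
  E          0.006681      0.1744      0.2087
  solve Keq expr → x = 4.7736e-04; check Q = 927.9

[M]_eq = 0.1744 M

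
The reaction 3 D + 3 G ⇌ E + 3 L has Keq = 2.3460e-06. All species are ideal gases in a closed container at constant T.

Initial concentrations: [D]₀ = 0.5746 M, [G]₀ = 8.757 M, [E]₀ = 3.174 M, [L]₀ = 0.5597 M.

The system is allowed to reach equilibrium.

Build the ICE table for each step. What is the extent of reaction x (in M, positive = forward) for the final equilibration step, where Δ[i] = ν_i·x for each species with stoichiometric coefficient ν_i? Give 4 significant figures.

Q₀ = 0.004368 vs Keq = 2.3460e-06 ⇒ Q>K, reverse
Step 1:
                    D           G           E           L
  Initial      0.5746       8.757       3.174      0.5597
  Change        0.471       0.471      -0.157      -0.471
  Equil         1.046       9.228       3.017     0.08872
  solve Keq expr → x = -0.157; check Q = 2.3460e-06

x = -0.157 M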